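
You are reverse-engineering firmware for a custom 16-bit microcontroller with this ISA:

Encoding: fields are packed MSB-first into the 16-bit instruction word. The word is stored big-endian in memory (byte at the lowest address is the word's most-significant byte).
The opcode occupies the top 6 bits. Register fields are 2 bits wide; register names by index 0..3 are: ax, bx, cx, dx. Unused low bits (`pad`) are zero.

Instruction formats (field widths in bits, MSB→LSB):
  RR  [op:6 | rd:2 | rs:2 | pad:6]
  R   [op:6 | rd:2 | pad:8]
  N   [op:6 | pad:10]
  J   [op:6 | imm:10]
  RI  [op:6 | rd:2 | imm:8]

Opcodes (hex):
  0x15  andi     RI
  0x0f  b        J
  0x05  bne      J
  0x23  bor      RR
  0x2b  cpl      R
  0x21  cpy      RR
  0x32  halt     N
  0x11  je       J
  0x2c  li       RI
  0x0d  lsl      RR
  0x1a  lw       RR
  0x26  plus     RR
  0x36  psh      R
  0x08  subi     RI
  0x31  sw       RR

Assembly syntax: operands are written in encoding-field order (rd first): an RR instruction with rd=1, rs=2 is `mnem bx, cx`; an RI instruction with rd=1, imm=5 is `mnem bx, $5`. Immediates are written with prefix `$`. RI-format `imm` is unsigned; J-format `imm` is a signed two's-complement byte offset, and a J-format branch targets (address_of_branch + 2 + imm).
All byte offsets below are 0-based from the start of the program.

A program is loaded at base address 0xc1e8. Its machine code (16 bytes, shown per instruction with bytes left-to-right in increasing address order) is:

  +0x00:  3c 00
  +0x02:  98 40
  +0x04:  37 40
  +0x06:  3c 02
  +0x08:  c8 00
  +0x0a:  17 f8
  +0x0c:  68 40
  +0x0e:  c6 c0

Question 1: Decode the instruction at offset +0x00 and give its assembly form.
+0x00: 3c 00 ⇒ word 0x3c00 (big)
  op=0x3c00>>10=0xf ⇒ b (J)
  imm@[9:0]=0x0 ⇒ $0

b $0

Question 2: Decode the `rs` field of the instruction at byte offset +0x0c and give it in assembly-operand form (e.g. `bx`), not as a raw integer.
+0x0c: 68 40 ⇒ word 0x6840 (big)
  op=0x6840>>10=0x1a ⇒ lw (RR)
  [9:8] rd=0 = ax
  [7:6] rs=1 = bx

bx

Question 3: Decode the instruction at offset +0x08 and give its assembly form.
halt

[08] c8 00 → 0xc800
  op=0xc800>>10=0x32 ⇒ halt (N)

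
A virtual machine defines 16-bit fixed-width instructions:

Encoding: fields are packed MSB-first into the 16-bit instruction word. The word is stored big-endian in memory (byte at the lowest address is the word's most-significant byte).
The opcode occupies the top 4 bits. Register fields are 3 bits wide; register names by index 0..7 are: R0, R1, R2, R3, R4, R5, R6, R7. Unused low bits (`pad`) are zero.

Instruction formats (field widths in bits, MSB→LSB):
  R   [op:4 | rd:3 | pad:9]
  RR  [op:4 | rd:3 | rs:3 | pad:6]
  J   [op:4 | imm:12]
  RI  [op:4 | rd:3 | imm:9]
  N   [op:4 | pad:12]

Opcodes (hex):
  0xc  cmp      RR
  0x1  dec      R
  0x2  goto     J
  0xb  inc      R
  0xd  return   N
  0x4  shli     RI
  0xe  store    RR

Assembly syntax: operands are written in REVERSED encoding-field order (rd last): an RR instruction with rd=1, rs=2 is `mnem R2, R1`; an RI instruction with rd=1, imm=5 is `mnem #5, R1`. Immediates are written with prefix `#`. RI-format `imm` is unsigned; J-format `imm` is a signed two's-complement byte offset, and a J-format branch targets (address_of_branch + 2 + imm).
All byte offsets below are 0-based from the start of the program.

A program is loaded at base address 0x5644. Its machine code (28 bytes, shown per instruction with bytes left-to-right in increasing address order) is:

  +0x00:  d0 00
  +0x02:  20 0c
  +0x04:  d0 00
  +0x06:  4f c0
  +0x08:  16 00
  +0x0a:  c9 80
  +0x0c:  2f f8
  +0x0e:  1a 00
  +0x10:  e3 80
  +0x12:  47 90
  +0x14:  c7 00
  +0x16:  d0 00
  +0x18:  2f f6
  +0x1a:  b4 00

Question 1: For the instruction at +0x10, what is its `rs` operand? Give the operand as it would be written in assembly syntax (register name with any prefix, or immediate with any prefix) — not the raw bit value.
[10] e3 80 → 0xe380
  op=0xe380>>12=0xe ⇒ store (RR)
  rd@[11:9]=0x1 ⇒ R1
  rs@[8:6]=0x6 ⇒ R6

R6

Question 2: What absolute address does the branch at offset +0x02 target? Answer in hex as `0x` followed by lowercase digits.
0x5654

[02] 20 0c → 0x200c
  top 4b → 0x2 → goto [J]
  imm@[11:0]=0xc ⇒ #12
  target = base 0x5644 + off 0x02 + 2 + imm 12 = 0x5654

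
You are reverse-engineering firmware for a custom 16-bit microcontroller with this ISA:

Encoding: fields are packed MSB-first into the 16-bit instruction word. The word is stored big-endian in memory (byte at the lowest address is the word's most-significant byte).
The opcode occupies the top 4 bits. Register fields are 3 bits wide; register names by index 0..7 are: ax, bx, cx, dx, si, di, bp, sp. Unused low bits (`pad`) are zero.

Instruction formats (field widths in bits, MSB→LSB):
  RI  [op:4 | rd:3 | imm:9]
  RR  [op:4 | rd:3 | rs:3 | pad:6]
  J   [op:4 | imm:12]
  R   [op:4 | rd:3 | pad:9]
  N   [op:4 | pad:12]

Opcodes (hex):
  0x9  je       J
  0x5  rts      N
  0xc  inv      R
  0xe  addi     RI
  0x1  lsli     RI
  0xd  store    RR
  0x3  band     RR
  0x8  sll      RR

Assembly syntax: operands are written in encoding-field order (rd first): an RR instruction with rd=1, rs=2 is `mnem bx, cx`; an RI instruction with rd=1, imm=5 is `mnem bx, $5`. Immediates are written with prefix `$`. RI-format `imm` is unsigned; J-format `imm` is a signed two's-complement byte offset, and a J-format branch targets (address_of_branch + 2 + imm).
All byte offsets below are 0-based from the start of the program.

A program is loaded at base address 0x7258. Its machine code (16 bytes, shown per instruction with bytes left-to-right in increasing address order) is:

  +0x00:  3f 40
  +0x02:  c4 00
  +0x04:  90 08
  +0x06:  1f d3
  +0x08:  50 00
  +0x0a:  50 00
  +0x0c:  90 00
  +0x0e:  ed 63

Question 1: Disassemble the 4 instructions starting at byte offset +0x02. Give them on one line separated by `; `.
inv cx; je $8; lsli sp, $467; rts

+0x02: c4 00 ⇒ word 0xc400 (big)
  top 4b → 0xc → inv [R]
  [11:9] rd=2 = cx
+0x04: 90 08 ⇒ word 0x9008 (big)
  top 4b → 0x9 → je [J]
  [11:0] imm=8 = $8
+0x06: 1f d3 ⇒ word 0x1fd3 (big)
  top 4b → 0x1 → lsli [RI]
  [11:9] rd=7 = sp
  [8:0] imm=467 = $467
+0x08: 50 00 ⇒ word 0x5000 (big)
  top 4b → 0x5 → rts [N]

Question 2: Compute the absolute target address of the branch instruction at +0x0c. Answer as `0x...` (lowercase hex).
0x7266

@+0c  big-endian(90 00) = 0x9000
  top 4b → 0x9 → je [J]
  [11:0] imm=0 = $0
  target = base 0x7258 + off 0x0c + 2 + imm 0 = 0x7266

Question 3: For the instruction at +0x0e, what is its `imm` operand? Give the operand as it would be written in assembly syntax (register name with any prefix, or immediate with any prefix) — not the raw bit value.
+0x0e: ed 63 ⇒ word 0xed63 (big)
  opcode bits[15:12]=0xe: addi/RI
  rd@[11:9]=0x6 ⇒ bp
  imm@[8:0]=0x163 ⇒ $355

$355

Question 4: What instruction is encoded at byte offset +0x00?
@+00  big-endian(3f 40) = 0x3f40
  top 4b → 0x3 → band [RR]
  [11:9] rd=7 = sp
  [8:6] rs=5 = di

band sp, di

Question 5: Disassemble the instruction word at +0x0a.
rts

off 0x0a: read 50 00 as big → 0x5000
  top 4b → 0x5 → rts [N]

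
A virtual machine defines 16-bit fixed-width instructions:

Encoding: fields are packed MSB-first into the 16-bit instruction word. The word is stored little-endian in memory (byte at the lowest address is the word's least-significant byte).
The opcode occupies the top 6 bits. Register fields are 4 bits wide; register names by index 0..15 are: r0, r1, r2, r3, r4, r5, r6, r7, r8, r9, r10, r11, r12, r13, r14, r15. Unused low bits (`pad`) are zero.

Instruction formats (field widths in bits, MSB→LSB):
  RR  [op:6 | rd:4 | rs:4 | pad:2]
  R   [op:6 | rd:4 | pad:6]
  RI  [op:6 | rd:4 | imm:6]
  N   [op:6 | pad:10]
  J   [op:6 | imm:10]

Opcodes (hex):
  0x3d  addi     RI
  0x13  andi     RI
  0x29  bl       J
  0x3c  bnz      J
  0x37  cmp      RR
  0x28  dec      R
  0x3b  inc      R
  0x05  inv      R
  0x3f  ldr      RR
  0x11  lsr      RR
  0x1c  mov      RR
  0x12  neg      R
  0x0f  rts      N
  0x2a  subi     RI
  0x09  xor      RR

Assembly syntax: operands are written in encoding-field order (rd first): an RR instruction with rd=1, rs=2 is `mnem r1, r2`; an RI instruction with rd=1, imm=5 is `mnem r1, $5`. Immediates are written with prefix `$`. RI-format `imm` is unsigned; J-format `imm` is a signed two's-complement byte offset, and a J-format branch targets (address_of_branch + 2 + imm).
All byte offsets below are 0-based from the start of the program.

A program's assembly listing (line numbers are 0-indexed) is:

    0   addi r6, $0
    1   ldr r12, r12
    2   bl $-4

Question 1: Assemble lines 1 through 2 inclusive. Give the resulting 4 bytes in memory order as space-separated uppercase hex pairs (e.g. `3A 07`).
30 FF FC A7

L1: ldr op=0x3f:6|rd=12:4|rs=12:4|pad=0:2 ⇒ 0xff30 ⇒ little 30 ff
L2: bl op=0x29:6|imm=-4:10 ⇒ 0xa7fc ⇒ little fc a7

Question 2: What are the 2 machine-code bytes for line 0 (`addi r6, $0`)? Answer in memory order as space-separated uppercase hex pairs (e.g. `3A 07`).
L0: addi op=0x3d:6|rd=6:4|imm=0:6 ⇒ 0xf580 ⇒ little 80 f5

80 F5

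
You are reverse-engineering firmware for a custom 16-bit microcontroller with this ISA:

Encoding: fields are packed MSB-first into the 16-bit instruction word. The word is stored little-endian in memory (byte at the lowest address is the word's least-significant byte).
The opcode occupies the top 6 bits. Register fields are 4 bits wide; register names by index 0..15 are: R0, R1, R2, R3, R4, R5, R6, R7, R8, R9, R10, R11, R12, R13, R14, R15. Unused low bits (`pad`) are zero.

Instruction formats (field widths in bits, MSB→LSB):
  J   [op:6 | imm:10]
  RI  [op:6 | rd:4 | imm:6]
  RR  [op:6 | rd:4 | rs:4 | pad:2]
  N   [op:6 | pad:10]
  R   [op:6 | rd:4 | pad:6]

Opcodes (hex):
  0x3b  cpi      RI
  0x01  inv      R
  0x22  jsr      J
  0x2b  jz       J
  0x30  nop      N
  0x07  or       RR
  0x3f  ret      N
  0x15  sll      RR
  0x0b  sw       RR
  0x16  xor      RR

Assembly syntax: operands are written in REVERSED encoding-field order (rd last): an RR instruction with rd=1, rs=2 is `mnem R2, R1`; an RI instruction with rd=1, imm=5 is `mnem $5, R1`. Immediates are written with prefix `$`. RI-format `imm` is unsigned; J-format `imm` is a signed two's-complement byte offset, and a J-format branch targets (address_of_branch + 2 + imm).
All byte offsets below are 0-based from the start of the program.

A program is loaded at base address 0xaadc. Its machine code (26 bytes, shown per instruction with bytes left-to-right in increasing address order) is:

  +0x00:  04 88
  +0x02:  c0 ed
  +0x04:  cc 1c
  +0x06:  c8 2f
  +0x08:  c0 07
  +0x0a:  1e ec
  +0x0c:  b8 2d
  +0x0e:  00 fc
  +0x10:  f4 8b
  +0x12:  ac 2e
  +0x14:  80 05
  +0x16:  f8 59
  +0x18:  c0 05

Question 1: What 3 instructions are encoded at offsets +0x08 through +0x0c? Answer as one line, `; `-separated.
inv R15; cpi $30, R0; sw R14, R6

off 0x08: read c0 07 as little → 0x07c0
  top 6b → 0x1 → inv [R]
  [9:6] rd=15 = R15
off 0x0a: read 1e ec as little → 0xec1e
  top 6b → 0x3b → cpi [RI]
  [9:6] rd=0 = R0
  [5:0] imm=30 = $30
off 0x0c: read b8 2d as little → 0x2db8
  top 6b → 0xb → sw [RR]
  [9:6] rd=6 = R6
  [5:2] rs=14 = R14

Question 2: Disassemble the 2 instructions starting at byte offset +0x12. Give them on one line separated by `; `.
@+12  little-endian(ac 2e) = 0x2eac
  opcode bits[15:10]=0xb: sw/RR
  rd@[9:6]=0xa ⇒ R10
  rs@[5:2]=0xb ⇒ R11
@+14  little-endian(80 05) = 0x0580
  opcode bits[15:10]=0x1: inv/R
  rd@[9:6]=0x6 ⇒ R6

sw R11, R10; inv R6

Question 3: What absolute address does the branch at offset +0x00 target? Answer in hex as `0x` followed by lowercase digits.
0xaae2

off 0x00: read 04 88 as little → 0x8804
  opcode bits[15:10]=0x22: jsr/J
  imm@[9:0]=0x4 ⇒ $4
  target = base 0xaadc + off 0x00 + 2 + imm 4 = 0xaae2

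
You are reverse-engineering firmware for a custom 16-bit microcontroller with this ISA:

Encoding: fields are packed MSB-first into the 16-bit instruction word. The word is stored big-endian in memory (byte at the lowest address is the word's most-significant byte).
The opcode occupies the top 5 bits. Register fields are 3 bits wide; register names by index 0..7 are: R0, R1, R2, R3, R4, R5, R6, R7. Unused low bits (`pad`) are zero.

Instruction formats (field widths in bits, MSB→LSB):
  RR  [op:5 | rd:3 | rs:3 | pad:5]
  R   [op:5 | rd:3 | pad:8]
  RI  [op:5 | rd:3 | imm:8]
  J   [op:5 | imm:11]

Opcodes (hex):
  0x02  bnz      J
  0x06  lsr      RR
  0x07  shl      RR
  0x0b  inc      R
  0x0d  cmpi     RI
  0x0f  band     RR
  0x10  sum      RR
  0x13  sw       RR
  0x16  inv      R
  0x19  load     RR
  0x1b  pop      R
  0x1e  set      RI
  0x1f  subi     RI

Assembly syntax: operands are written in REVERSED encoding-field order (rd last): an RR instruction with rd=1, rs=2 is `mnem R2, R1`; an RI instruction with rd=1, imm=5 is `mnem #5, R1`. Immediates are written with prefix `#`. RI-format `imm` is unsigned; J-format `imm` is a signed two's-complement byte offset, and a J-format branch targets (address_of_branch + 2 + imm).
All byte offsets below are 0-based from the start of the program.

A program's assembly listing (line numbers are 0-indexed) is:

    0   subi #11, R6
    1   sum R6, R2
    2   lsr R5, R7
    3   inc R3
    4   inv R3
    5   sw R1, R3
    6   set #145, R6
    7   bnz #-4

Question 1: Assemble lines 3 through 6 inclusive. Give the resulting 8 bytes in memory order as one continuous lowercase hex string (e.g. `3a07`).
L3: inc op=0xb:5|rd=3:3|pad=0:8 ⇒ 0x5b00 ⇒ big 5b 00
L4: inv op=0x16:5|rd=3:3|pad=0:8 ⇒ 0xb300 ⇒ big b3 00
L5: sw op=0x13:5|rd=3:3|rs=1:3|pad=0:5 ⇒ 0x9b20 ⇒ big 9b 20
L6: set op=0x1e:5|rd=6:3|imm=145:8 ⇒ 0xf691 ⇒ big f6 91

5b00b3009b20f691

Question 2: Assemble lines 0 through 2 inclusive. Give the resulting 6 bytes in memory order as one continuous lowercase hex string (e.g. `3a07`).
L0: subi op=0x1f:5|rd=6:3|imm=11:8 ⇒ 0xfe0b ⇒ big fe 0b
L1: sum op=0x10:5|rd=2:3|rs=6:3|pad=0:5 ⇒ 0x82c0 ⇒ big 82 c0
L2: lsr op=0x6:5|rd=7:3|rs=5:3|pad=0:5 ⇒ 0x37a0 ⇒ big 37 a0

fe0b82c037a0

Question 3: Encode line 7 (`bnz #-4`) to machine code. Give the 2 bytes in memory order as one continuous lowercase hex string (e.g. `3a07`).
17fc

L7: bnz op=0x2:5|imm=-4:11 ⇒ 0x17fc ⇒ big 17 fc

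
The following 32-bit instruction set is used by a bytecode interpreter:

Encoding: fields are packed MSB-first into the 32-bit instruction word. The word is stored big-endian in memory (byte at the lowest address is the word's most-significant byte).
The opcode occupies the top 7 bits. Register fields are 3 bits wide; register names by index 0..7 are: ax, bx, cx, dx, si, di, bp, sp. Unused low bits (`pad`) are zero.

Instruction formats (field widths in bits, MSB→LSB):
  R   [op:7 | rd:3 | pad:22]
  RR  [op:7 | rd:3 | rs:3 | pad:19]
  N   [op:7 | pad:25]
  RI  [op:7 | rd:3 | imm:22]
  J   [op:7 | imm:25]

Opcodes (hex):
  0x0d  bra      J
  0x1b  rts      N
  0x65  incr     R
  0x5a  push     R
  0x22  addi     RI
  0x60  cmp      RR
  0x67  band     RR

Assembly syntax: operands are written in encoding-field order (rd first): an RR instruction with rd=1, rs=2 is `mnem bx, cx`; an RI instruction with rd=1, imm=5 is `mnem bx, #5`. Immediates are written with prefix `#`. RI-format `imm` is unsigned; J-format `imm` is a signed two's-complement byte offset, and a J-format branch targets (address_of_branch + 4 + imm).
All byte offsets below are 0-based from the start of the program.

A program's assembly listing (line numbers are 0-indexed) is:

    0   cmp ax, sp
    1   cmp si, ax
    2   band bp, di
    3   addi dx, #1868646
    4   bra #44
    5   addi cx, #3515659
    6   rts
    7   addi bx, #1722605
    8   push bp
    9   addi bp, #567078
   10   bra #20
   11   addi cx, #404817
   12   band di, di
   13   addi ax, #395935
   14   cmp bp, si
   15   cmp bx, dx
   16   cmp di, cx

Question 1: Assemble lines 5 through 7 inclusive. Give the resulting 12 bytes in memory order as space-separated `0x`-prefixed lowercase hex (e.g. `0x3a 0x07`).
0x44 0xb5 0xa5 0x0b 0x36 0x00 0x00 0x00 0x44 0x5a 0x48 0xed

5. addi fields op=0x22:7|rd=2:3|imm=3515659:22 → word 44b5a50bh → 44 b5 a5 0b
6. rts fields op=0x1b:7|pad=0:25 → word 36000000h → 36 00 00 00
7. addi fields op=0x22:7|rd=1:3|imm=1722605:22 → word 445a48edh → 44 5a 48 ed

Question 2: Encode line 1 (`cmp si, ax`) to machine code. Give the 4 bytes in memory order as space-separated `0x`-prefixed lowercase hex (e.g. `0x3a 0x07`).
0xc1 0x00 0x00 0x00

line 1 (cmp): pack op=0x60:7|rd=4:3|rs=0:3|pad=0:19 = 0xc1000000; big→ c1 00 00 00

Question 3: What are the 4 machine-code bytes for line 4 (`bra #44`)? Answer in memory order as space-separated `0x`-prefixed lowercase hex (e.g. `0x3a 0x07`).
line 4 (bra): pack op=0xd:7|imm=44:25 = 0x1a00002c; big→ 1a 00 00 2c

0x1a 0x00 0x00 0x2c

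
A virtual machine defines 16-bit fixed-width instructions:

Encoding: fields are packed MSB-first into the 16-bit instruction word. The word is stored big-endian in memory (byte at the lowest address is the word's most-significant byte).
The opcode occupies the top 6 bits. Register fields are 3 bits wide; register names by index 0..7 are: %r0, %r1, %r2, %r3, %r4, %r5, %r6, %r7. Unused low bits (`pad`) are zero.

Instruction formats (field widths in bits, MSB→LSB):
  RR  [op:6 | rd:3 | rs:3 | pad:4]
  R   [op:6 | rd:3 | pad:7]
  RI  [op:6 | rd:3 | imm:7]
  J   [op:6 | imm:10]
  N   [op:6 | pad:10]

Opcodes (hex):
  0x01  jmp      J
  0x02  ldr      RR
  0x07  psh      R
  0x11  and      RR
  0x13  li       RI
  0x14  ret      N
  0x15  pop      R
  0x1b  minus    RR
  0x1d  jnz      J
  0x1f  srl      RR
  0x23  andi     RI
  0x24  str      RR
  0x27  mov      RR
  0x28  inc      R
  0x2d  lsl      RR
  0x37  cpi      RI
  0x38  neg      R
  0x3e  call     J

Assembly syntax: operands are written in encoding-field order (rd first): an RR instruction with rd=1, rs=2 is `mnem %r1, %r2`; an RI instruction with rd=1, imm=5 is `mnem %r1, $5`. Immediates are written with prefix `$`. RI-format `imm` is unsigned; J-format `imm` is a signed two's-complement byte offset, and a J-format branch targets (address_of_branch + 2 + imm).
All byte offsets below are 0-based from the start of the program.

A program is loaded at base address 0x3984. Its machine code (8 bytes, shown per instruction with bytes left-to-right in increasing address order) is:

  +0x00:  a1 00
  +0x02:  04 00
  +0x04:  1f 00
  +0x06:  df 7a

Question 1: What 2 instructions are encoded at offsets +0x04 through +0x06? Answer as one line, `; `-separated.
psh %r6; cpi %r6, $122

+0x04: 1f 00 ⇒ word 0x1f00 (big)
  opcode bits[15:10]=0x7: psh/R
  rd: (w>>7)&0x7=0x6 → %r6
+0x06: df 7a ⇒ word 0xdf7a (big)
  opcode bits[15:10]=0x37: cpi/RI
  rd: (w>>7)&0x7=0x6 → %r6
  imm: (w>>0)&0x7f=0x7a → $122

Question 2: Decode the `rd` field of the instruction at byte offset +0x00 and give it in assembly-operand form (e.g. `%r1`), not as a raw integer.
%r2

off 0x00: read a1 00 as big → 0xa100
  top 6b → 0x28 → inc [R]
  [9:7] rd=2 = %r2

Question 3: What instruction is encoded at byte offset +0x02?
jmp $0

@+02  big-endian(04 00) = 0x0400
  op=0x0400>>10=0x1 ⇒ jmp (J)
  imm: (w>>0)&0x3ff=0x0 → $0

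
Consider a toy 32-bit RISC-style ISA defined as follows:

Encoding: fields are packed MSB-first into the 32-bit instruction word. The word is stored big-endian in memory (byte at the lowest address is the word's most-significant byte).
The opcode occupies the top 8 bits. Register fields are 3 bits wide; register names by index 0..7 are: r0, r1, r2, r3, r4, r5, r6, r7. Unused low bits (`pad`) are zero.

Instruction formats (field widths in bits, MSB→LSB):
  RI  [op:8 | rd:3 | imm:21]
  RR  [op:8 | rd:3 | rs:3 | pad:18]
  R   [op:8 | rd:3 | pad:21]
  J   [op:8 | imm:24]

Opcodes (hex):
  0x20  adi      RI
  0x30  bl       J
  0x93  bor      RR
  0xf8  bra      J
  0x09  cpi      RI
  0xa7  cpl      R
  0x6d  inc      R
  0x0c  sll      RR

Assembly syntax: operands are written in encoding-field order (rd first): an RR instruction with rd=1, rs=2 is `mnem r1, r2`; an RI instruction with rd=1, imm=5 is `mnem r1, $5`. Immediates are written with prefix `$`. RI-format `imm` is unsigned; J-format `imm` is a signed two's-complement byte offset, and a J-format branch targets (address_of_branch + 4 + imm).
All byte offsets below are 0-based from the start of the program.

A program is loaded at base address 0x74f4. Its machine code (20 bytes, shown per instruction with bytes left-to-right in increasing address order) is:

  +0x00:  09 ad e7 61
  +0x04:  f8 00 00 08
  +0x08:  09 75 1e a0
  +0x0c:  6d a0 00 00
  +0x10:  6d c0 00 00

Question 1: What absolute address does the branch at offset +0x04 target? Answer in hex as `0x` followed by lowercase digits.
@+04  big-endian(f8 00 00 08) = 0xf8000008
  opcode bits[31:24]=0xf8: bra/J
  [23:0] imm=8 = $8
  target = base 0x74f4 + off 0x04 + 4 + imm 8 = 0x7504

0x7504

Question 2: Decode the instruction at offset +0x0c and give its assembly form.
inc r5

+0x0c: 6d a0 00 00 ⇒ word 0x6da00000 (big)
  opcode bits[31:24]=0x6d: inc/R
  rd: (w>>21)&0x7=0x5 → r5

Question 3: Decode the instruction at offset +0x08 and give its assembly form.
cpi r3, $1384096

@+08  big-endian(09 75 1e a0) = 0x09751ea0
  op=0x09751ea0>>24=0x9 ⇒ cpi (RI)
  rd: (w>>21)&0x7=0x3 → r3
  imm: (w>>0)&0x1fffff=0x151ea0 → $1384096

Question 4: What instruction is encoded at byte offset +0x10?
inc r6

+0x10: 6d c0 00 00 ⇒ word 0x6dc00000 (big)
  opcode bits[31:24]=0x6d: inc/R
  [23:21] rd=6 = r6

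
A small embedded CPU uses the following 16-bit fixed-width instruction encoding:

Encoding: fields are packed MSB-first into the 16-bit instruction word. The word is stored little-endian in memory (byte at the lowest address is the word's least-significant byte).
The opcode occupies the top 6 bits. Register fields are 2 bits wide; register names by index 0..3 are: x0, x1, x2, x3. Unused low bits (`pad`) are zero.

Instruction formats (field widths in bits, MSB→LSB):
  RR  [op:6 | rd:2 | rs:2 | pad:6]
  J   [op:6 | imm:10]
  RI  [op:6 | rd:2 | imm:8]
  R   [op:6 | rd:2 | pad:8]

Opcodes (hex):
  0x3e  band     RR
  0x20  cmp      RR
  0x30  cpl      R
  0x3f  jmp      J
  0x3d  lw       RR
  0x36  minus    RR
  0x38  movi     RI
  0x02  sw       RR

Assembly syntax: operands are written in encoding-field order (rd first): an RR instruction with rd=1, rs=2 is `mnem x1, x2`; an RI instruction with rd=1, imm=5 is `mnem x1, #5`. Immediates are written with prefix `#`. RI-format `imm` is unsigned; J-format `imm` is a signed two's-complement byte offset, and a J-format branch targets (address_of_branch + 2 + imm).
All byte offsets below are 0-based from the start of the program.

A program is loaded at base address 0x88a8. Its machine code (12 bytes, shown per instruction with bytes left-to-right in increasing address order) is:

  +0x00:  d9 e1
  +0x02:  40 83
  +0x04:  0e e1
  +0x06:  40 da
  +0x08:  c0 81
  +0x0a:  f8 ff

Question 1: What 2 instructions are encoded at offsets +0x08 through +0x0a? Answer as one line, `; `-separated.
+0x08: c0 81 ⇒ word 0x81c0 (little)
  opcode bits[15:10]=0x20: cmp/RR
  rd@[9:8]=0x1 ⇒ x1
  rs@[7:6]=0x3 ⇒ x3
+0x0a: f8 ff ⇒ word 0xfff8 (little)
  opcode bits[15:10]=0x3f: jmp/J
  imm@[9:0]=0x3f8 (s10→-8) ⇒ #-8

cmp x1, x3; jmp #-8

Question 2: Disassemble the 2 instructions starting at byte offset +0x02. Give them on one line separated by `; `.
cmp x3, x1; movi x1, #14

off 0x02: read 40 83 as little → 0x8340
  top 6b → 0x20 → cmp [RR]
  rd: (w>>8)&0x3=0x3 → x3
  rs: (w>>6)&0x3=0x1 → x1
off 0x04: read 0e e1 as little → 0xe10e
  top 6b → 0x38 → movi [RI]
  rd: (w>>8)&0x3=0x1 → x1
  imm: (w>>0)&0xff=0xe → #14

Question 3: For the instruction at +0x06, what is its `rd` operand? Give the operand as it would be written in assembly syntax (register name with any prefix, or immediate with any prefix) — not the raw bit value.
x2

[06] 40 da → 0xda40
  opcode bits[15:10]=0x36: minus/RR
  rd: (w>>8)&0x3=0x2 → x2
  rs: (w>>6)&0x3=0x1 → x1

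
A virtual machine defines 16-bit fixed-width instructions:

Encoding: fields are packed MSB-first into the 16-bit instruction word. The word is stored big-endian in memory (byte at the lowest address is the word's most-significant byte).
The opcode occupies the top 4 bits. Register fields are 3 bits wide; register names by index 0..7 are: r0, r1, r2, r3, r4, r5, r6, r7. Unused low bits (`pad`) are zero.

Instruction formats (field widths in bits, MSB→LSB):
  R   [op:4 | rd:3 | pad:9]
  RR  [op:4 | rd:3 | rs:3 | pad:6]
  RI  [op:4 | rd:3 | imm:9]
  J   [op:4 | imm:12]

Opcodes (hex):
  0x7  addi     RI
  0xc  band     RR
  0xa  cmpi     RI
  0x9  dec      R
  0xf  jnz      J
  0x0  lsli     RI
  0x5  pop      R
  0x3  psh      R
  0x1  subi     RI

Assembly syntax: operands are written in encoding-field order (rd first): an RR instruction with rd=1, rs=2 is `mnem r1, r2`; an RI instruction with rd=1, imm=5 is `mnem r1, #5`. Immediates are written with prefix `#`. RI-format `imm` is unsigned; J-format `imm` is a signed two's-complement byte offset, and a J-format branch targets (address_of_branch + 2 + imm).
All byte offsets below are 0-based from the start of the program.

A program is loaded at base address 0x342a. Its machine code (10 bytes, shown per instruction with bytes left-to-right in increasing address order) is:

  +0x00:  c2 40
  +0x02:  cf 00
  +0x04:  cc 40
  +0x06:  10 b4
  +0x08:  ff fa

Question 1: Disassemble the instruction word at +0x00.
[00] c2 40 → 0xc240
  opcode bits[15:12]=0xc: band/RR
  [11:9] rd=1 = r1
  [8:6] rs=1 = r1

band r1, r1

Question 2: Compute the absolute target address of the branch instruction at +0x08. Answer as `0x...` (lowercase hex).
off 0x08: read ff fa as big → 0xfffa
  opcode bits[15:12]=0xf: jnz/J
  imm@[11:0]=0xffa (s12→-6) ⇒ #-6
  target = base 0x342a + off 0x08 + 2 + imm -6 = 0x342e

0x342e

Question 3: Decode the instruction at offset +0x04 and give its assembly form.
band r6, r1

[04] cc 40 → 0xcc40
  op=0xcc40>>12=0xc ⇒ band (RR)
  [11:9] rd=6 = r6
  [8:6] rs=1 = r1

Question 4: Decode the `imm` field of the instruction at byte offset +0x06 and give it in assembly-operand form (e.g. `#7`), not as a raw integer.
[06] 10 b4 → 0x10b4
  top 4b → 0x1 → subi [RI]
  rd@[11:9]=0x0 ⇒ r0
  imm@[8:0]=0xb4 ⇒ #180

#180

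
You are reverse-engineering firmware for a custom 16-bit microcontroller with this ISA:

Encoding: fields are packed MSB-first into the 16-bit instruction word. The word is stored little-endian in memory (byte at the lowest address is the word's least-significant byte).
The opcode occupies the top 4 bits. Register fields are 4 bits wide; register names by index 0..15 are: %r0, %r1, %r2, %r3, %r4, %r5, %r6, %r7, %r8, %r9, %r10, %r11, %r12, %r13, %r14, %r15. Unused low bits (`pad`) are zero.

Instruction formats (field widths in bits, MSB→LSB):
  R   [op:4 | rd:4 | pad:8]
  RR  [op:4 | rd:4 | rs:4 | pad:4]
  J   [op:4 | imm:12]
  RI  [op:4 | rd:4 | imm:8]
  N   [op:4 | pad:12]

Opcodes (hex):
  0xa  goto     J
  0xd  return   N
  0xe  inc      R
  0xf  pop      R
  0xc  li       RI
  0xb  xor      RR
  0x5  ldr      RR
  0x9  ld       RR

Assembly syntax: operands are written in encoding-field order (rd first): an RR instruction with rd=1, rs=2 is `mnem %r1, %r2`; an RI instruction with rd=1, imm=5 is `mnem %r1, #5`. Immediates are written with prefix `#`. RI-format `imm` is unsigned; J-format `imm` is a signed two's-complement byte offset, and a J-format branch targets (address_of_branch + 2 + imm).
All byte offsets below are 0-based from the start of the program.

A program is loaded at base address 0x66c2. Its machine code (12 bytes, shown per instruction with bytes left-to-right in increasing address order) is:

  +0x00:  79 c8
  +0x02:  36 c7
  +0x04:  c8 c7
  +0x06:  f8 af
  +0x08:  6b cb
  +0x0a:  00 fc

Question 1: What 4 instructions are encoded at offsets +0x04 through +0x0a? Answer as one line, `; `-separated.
off 0x04: read c8 c7 as little → 0xc7c8
  top 4b → 0xc → li [RI]
  rd: (w>>8)&0xf=0x7 → %r7
  imm: (w>>0)&0xff=0xc8 → #200
off 0x06: read f8 af as little → 0xaff8
  top 4b → 0xa → goto [J]
  imm: (w>>0)&0xfff=0xff8 (s12→-8) → #-8
off 0x08: read 6b cb as little → 0xcb6b
  top 4b → 0xc → li [RI]
  rd: (w>>8)&0xf=0xb → %r11
  imm: (w>>0)&0xff=0x6b → #107
off 0x0a: read 00 fc as little → 0xfc00
  top 4b → 0xf → pop [R]
  rd: (w>>8)&0xf=0xc → %r12

li %r7, #200; goto #-8; li %r11, #107; pop %r12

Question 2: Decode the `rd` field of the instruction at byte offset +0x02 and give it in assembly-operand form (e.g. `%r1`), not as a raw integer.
[02] 36 c7 → 0xc736
  opcode bits[15:12]=0xc: li/RI
  [11:8] rd=7 = %r7
  [7:0] imm=54 = #54

%r7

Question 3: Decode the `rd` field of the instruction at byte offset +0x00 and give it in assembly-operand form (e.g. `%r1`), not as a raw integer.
%r8

@+00  little-endian(79 c8) = 0xc879
  top 4b → 0xc → li [RI]
  [11:8] rd=8 = %r8
  [7:0] imm=121 = #121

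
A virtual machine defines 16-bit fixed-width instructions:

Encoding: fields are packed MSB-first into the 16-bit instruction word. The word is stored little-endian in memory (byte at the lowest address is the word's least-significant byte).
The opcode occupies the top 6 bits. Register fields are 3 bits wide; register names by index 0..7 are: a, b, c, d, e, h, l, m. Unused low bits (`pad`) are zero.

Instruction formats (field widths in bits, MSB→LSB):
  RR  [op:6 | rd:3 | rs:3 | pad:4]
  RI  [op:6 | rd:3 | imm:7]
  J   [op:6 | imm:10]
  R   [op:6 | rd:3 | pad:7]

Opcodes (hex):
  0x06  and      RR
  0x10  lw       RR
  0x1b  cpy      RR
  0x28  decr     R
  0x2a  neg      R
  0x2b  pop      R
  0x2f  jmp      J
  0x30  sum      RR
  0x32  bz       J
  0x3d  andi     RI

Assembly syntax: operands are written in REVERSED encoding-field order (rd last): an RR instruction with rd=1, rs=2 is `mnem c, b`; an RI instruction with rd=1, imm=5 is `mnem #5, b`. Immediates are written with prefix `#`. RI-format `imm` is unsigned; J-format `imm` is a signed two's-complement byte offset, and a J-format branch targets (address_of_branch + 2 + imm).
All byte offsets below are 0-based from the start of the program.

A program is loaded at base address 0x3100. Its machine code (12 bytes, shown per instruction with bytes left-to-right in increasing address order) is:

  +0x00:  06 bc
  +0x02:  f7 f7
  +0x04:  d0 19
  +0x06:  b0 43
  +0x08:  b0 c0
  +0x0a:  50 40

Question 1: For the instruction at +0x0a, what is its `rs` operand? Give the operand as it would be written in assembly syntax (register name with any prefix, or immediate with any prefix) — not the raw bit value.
h

[0a] 50 40 → 0x4050
  top 6b → 0x10 → lw [RR]
  [9:7] rd=0 = a
  [6:4] rs=5 = h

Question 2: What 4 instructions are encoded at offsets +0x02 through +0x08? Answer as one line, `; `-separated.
andi #119, m; and h, d; lw d, m; sum d, b

+0x02: f7 f7 ⇒ word 0xf7f7 (little)
  op=0xf7f7>>10=0x3d ⇒ andi (RI)
  [9:7] rd=7 = m
  [6:0] imm=119 = #119
+0x04: d0 19 ⇒ word 0x19d0 (little)
  op=0x19d0>>10=0x6 ⇒ and (RR)
  [9:7] rd=3 = d
  [6:4] rs=5 = h
+0x06: b0 43 ⇒ word 0x43b0 (little)
  op=0x43b0>>10=0x10 ⇒ lw (RR)
  [9:7] rd=7 = m
  [6:4] rs=3 = d
+0x08: b0 c0 ⇒ word 0xc0b0 (little)
  op=0xc0b0>>10=0x30 ⇒ sum (RR)
  [9:7] rd=1 = b
  [6:4] rs=3 = d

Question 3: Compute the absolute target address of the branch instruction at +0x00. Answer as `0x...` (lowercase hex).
0x3108

+0x00: 06 bc ⇒ word 0xbc06 (little)
  op=0xbc06>>10=0x2f ⇒ jmp (J)
  imm: (w>>0)&0x3ff=0x6 → #6
  target = base 0x3100 + off 0x00 + 2 + imm 6 = 0x3108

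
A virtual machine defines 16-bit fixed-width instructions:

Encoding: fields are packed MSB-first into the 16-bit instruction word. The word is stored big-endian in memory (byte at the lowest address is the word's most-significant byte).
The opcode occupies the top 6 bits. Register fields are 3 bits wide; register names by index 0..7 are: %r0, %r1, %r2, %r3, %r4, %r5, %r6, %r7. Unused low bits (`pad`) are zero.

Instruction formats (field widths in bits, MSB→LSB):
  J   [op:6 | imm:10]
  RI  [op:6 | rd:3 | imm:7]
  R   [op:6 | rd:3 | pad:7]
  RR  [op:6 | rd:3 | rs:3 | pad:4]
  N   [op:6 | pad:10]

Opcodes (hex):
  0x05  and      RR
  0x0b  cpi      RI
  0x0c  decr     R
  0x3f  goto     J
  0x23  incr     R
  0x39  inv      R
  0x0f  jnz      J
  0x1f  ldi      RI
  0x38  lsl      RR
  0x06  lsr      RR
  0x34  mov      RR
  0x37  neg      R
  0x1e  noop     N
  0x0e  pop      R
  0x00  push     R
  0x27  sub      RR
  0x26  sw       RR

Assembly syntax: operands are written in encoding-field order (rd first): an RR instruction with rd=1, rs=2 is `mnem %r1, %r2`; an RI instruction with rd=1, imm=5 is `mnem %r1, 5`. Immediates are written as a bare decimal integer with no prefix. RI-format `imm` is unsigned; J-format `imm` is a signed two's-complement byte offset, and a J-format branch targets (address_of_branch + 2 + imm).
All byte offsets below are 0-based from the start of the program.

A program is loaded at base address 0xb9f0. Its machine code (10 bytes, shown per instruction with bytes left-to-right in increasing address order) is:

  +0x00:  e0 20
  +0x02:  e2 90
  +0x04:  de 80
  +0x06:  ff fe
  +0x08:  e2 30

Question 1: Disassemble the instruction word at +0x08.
+0x08: e2 30 ⇒ word 0xe230 (big)
  top 6b → 0x38 → lsl [RR]
  rd@[9:7]=0x4 ⇒ %r4
  rs@[6:4]=0x3 ⇒ %r3

lsl %r4, %r3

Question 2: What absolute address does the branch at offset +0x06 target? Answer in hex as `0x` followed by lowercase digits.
0xb9f6

+0x06: ff fe ⇒ word 0xfffe (big)
  opcode bits[15:10]=0x3f: goto/J
  [9:0] imm=1022 (s10→-2) = -2
  target = base 0xb9f0 + off 0x06 + 2 + imm -2 = 0xb9f6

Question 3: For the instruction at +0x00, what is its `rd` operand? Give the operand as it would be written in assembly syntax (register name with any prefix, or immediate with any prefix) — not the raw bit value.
@+00  big-endian(e0 20) = 0xe020
  top 6b → 0x38 → lsl [RR]
  [9:7] rd=0 = %r0
  [6:4] rs=2 = %r2

%r0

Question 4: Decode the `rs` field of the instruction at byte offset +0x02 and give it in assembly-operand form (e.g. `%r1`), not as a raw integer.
+0x02: e2 90 ⇒ word 0xe290 (big)
  op=0xe290>>10=0x38 ⇒ lsl (RR)
  [9:7] rd=5 = %r5
  [6:4] rs=1 = %r1

%r1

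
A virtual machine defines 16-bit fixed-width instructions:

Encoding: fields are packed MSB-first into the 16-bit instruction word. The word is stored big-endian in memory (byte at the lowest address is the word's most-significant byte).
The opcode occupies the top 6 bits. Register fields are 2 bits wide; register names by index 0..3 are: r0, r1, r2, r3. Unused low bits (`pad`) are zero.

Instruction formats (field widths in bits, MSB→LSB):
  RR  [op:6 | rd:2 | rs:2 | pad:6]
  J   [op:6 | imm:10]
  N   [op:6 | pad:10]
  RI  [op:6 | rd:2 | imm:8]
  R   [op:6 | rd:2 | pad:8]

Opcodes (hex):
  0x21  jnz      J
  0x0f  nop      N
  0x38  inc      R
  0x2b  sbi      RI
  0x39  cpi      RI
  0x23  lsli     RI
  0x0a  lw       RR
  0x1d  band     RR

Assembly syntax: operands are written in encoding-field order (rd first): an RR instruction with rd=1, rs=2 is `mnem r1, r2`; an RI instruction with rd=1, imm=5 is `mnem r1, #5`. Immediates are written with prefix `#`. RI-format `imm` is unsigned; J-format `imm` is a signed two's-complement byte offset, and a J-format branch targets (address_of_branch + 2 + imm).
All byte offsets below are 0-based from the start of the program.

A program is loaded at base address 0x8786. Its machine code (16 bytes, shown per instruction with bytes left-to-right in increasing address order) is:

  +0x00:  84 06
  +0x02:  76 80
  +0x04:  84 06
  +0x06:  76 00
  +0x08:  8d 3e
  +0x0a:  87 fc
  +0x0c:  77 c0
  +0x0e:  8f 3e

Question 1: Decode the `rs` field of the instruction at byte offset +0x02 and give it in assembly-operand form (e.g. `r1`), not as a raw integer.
off 0x02: read 76 80 as big → 0x7680
  top 6b → 0x1d → band [RR]
  rd: (w>>8)&0x3=0x2 → r2
  rs: (w>>6)&0x3=0x2 → r2

r2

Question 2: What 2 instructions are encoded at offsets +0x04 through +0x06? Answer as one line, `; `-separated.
jnz #6; band r2, r0

@+04  big-endian(84 06) = 0x8406
  top 6b → 0x21 → jnz [J]
  imm@[9:0]=0x6 ⇒ #6
@+06  big-endian(76 00) = 0x7600
  top 6b → 0x1d → band [RR]
  rd@[9:8]=0x2 ⇒ r2
  rs@[7:6]=0x0 ⇒ r0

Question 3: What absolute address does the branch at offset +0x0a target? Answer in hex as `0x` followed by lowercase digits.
0x878e

[0a] 87 fc → 0x87fc
  op=0x87fc>>10=0x21 ⇒ jnz (J)
  [9:0] imm=1020 (s10→-4) = #-4
  target = base 0x8786 + off 0x0a + 2 + imm -4 = 0x878e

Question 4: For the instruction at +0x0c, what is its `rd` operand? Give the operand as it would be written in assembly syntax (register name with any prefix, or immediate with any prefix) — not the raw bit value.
r3

off 0x0c: read 77 c0 as big → 0x77c0
  top 6b → 0x1d → band [RR]
  [9:8] rd=3 = r3
  [7:6] rs=3 = r3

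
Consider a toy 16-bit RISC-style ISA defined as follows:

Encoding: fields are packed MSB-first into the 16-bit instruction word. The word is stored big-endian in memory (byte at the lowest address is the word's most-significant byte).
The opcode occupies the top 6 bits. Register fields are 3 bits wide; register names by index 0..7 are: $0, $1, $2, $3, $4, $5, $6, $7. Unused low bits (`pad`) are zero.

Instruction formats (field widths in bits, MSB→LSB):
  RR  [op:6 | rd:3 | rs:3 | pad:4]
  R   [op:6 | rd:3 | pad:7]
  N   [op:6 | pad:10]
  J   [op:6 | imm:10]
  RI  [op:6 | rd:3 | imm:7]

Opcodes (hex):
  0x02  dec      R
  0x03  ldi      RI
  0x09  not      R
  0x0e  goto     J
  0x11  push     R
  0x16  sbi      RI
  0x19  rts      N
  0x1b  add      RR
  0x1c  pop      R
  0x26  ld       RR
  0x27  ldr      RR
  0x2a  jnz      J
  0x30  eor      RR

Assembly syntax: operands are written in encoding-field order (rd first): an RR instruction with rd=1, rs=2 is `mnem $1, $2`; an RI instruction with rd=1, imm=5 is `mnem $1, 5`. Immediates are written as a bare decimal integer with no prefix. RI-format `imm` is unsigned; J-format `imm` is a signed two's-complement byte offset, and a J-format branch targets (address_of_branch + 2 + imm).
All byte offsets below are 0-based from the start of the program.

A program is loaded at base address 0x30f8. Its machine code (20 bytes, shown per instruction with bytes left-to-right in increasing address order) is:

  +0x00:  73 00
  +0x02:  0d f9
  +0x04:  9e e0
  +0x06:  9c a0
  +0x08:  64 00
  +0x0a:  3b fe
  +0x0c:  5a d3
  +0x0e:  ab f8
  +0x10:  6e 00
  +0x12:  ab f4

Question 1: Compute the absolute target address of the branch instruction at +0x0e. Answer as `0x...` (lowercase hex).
+0x0e: ab f8 ⇒ word 0xabf8 (big)
  opcode bits[15:10]=0x2a: jnz/J
  imm@[9:0]=0x3f8 (s10→-8) ⇒ -8
  target = base 0x30f8 + off 0x0e + 2 + imm -8 = 0x3100

0x3100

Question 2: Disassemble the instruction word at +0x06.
@+06  big-endian(9c a0) = 0x9ca0
  op=0x9ca0>>10=0x27 ⇒ ldr (RR)
  rd: (w>>7)&0x7=0x1 → $1
  rs: (w>>4)&0x7=0x2 → $2

ldr $1, $2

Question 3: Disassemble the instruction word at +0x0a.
goto -2

off 0x0a: read 3b fe as big → 0x3bfe
  top 6b → 0xe → goto [J]
  imm: (w>>0)&0x3ff=0x3fe (s10→-2) → -2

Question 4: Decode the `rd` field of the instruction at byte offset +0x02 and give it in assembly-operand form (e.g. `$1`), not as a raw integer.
@+02  big-endian(0d f9) = 0x0df9
  op=0x0df9>>10=0x3 ⇒ ldi (RI)
  [9:7] rd=3 = $3
  [6:0] imm=121 = 121

$3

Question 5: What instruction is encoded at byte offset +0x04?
+0x04: 9e e0 ⇒ word 0x9ee0 (big)
  top 6b → 0x27 → ldr [RR]
  rd: (w>>7)&0x7=0x5 → $5
  rs: (w>>4)&0x7=0x6 → $6

ldr $5, $6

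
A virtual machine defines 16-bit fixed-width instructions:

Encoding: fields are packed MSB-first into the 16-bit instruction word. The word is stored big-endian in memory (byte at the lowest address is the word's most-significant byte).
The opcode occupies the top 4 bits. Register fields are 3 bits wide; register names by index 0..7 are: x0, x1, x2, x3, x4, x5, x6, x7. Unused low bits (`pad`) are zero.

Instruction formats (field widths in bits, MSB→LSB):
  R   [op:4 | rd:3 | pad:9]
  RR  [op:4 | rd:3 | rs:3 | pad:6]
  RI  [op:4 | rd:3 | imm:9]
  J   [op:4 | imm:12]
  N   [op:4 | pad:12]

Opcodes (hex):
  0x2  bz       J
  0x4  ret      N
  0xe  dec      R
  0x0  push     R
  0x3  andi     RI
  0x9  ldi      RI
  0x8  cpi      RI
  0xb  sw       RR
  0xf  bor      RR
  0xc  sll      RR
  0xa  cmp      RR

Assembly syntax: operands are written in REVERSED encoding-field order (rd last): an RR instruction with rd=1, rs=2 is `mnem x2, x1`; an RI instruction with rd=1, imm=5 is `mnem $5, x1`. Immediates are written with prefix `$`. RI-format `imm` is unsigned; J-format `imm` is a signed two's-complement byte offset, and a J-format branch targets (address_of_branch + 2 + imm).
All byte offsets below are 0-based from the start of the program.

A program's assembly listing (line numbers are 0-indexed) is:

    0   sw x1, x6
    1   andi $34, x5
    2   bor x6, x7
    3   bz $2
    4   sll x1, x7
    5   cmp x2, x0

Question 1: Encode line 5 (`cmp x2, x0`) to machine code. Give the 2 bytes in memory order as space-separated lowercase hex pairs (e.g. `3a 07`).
line 5 (cmp): pack op=0xa:4|rd=0:3|rs=2:3|pad=0:6 = 0xa080; big→ a0 80

a0 80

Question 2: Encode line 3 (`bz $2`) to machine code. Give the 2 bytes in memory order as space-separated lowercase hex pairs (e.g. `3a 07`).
20 02

3. bz fields op=0x2:4|imm=2:12 → word 2002h → 20 02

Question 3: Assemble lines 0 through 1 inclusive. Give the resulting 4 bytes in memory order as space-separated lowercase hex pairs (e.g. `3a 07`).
line 0 (sw): pack op=0xb:4|rd=6:3|rs=1:3|pad=0:6 = 0xbc40; big→ bc 40
line 1 (andi): pack op=0x3:4|rd=5:3|imm=34:9 = 0x3a22; big→ 3a 22

bc 40 3a 22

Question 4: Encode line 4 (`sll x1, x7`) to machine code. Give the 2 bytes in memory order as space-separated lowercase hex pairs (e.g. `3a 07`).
ce 40

4. sll fields op=0xc:4|rd=7:3|rs=1:3|pad=0:6 → word ce40h → ce 40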